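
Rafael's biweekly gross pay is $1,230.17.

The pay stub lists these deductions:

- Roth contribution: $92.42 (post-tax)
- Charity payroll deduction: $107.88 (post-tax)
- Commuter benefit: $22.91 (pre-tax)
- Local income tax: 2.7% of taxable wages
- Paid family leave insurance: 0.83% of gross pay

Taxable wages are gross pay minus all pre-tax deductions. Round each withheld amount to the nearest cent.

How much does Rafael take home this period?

Commuter benefit: $22.91
Taxable wages = $1,230.17 − $22.91 = $1,207.26
Local income tax: $1,207.26 × 0.027 = $32.60
Paid family leave insurance: $1,230.17 × 0.0083 = $10.21
Roth contribution: $92.42
Charity payroll deduction: $107.88
Total deductions = $22.91 + $32.60 + $10.21 + $92.42 + $107.88 = $266.02
Net pay = $1,230.17 − $266.02 = $964.15

$964.15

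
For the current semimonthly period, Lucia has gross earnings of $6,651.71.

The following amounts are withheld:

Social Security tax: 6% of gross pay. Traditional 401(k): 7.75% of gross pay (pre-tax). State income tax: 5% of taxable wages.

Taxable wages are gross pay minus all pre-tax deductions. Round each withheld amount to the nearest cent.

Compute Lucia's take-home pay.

$5,430.29

Traditional 401(k): $6,651.71 × 0.0775 = $515.51
Taxable wages = $6,651.71 − $515.51 = $6,136.20
State income tax: $6,136.20 × 0.05 = $306.81
Social Security tax: $6,651.71 × 0.06 = $399.10
Total deductions = $515.51 + $306.81 + $399.10 = $1,221.42
Net pay = $6,651.71 − $1,221.42 = $5,430.29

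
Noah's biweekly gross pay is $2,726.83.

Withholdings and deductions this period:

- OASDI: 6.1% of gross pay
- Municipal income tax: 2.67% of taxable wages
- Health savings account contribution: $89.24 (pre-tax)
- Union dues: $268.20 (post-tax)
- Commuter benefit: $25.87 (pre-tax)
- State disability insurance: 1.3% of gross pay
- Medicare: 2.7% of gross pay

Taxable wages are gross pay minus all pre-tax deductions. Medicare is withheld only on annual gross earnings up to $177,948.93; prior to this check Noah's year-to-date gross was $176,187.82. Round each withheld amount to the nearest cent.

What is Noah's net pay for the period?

$2,024.45

Commuter benefit: $25.87
Health savings account contribution: $89.24
Pre-tax total = $25.87 + $89.24 = $115.11
Taxable wages = $2,726.83 − $115.11 = $2,611.72
Municipal income tax: $2,611.72 × 0.0267 = $69.73
State disability insurance: $2,726.83 × 0.013 = $35.45
Medicare: only $177,948.93 − $176,187.82 = $1,761.11 of this check is subject → $1,761.11 × 0.027 = $47.55
OASDI: $2,726.83 × 0.061 = $166.34
Union dues: $268.20
Total deductions = $25.87 + $89.24 + $69.73 + $35.45 + $47.55 + $166.34 + $268.20 = $702.38
Net pay = $2,726.83 − $702.38 = $2,024.45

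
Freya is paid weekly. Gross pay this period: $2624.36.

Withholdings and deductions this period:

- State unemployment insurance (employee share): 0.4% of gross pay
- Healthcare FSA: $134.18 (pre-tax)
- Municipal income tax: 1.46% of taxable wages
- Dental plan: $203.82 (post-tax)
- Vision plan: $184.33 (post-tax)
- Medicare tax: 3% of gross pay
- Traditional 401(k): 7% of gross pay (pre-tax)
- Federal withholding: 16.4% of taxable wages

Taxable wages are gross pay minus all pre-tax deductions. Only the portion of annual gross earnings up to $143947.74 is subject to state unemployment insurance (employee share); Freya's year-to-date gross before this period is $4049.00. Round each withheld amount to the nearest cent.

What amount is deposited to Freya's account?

$1417.16

Traditional 401(k): $2624.36 × 0.07 = $183.71
Healthcare FSA: $134.18
Pre-tax total = $183.71 + $134.18 = $317.89
Taxable wages = $2624.36 − $317.89 = $2306.47
Municipal income tax: $2306.47 × 0.0146 = $33.67
Federal withholding: $2306.47 × 0.164 = $378.26
State unemployment insurance (employee share): cap not yet reached, full $2624.36 is subject → $2624.36 × 0.004 = $10.50
Medicare tax: $2624.36 × 0.03 = $78.73
Dental plan: $203.82
Vision plan: $184.33
Total deductions = $183.71 + $134.18 + $33.67 + $378.26 + $10.50 + $78.73 + $203.82 + $184.33 = $1207.20
Net pay = $2624.36 − $1207.20 = $1417.16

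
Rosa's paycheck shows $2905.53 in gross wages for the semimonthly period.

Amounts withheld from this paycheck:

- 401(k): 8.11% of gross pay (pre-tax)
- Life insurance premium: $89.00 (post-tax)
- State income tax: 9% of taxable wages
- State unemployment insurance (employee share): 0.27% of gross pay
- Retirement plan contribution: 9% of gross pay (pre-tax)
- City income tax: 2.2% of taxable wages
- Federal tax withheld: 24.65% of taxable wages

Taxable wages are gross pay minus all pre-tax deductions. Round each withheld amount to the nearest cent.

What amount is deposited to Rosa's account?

$1448.14

401(k): $2905.53 × 0.0811 = $235.64
Retirement plan contribution: $2905.53 × 0.09 = $261.50
Pre-tax total = $235.64 + $261.50 = $497.14
Taxable wages = $2905.53 − $497.14 = $2408.39
City income tax: $2408.39 × 0.022 = $52.98
State income tax: $2408.39 × 0.09 = $216.76
Federal tax withheld: $2408.39 × 0.2465 = $593.67
State unemployment insurance (employee share): $2905.53 × 0.0027 = $7.84
Life insurance premium: $89.00
Total deductions = $235.64 + $261.50 + $52.98 + $216.76 + $593.67 + $7.84 + $89.00 = $1457.39
Net pay = $2905.53 − $1457.39 = $1448.14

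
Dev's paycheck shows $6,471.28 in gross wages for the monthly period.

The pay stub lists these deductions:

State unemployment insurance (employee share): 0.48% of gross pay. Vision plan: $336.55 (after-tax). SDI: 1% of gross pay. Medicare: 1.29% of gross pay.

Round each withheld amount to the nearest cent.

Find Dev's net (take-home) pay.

State unemployment insurance (employee share): $6,471.28 × 0.0048 = $31.06
SDI: $6,471.28 × 0.01 = $64.71
Medicare: $6,471.28 × 0.0129 = $83.48
Vision plan: $336.55
Total deductions = $31.06 + $64.71 + $83.48 + $336.55 = $515.80
Net pay = $6,471.28 − $515.80 = $5,955.48

$5,955.48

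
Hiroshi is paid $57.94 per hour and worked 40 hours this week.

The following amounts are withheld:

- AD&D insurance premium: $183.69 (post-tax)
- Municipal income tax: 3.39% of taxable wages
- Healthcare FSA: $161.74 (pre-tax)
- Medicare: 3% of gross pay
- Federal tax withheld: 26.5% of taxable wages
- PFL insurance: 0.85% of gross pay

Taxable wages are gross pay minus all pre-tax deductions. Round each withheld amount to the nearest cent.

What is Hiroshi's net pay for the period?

$1,238.56

Gross pay: 40 × $57.94 = $2,317.60
Healthcare FSA: $161.74
Taxable wages = $2,317.60 − $161.74 = $2,155.86
Federal tax withheld: $2,155.86 × 0.265 = $571.30
Municipal income tax: $2,155.86 × 0.0339 = $73.08
PFL insurance: $2,317.60 × 0.0085 = $19.70
Medicare: $2,317.60 × 0.03 = $69.53
AD&D insurance premium: $183.69
Total deductions = $161.74 + $571.30 + $73.08 + $19.70 + $69.53 + $183.69 = $1,079.04
Net pay = $2,317.60 − $1,079.04 = $1,238.56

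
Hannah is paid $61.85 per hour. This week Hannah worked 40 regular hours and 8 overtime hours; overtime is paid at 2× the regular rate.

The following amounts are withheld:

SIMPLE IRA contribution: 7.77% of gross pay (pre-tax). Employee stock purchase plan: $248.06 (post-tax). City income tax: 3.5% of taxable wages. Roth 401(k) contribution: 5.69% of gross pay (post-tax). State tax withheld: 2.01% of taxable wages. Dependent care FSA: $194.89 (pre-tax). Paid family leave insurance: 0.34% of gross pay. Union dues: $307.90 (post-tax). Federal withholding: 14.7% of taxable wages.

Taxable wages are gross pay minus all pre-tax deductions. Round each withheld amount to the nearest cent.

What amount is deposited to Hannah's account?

$1628.55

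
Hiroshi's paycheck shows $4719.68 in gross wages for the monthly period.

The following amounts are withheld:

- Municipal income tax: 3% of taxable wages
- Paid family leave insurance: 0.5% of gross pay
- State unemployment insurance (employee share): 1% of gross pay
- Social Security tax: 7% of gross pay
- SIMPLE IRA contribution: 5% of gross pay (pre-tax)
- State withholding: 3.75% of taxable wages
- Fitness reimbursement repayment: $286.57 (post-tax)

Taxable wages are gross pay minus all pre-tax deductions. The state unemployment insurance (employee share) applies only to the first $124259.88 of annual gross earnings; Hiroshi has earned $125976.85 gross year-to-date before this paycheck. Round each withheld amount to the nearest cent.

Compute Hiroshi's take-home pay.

SIMPLE IRA contribution: $4719.68 × 0.05 = $235.98
Taxable wages = $4719.68 − $235.98 = $4483.70
State withholding: $4483.70 × 0.0375 = $168.14
Municipal income tax: $4483.70 × 0.03 = $134.51
Social Security tax: $4719.68 × 0.07 = $330.38
Paid family leave insurance: $4719.68 × 0.005 = $23.60
State unemployment insurance (employee share): annual cap $124259.88 already reached (YTD $125976.85), so $0.00
Fitness reimbursement repayment: $286.57
Total deductions = $235.98 + $168.14 + $134.51 + $330.38 + $23.60 + $0.00 + $286.57 = $1179.18
Net pay = $4719.68 − $1179.18 = $3540.50

$3540.50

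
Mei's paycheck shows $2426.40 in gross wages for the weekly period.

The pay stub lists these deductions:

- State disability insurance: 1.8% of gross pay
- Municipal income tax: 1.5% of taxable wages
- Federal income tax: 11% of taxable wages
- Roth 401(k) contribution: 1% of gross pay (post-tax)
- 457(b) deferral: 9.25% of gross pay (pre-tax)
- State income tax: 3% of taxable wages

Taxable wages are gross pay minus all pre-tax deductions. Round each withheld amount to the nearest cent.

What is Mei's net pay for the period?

$1792.71

457(b) deferral: $2426.40 × 0.0925 = $224.44
Taxable wages = $2426.40 − $224.44 = $2201.96
State income tax: $2201.96 × 0.03 = $66.06
Municipal income tax: $2201.96 × 0.015 = $33.03
Federal income tax: $2201.96 × 0.11 = $242.22
State disability insurance: $2426.40 × 0.018 = $43.68
Roth 401(k) contribution: $2426.40 × 0.01 = $24.26
Total deductions = $224.44 + $66.06 + $33.03 + $242.22 + $43.68 + $24.26 = $633.69
Net pay = $2426.40 − $633.69 = $1792.71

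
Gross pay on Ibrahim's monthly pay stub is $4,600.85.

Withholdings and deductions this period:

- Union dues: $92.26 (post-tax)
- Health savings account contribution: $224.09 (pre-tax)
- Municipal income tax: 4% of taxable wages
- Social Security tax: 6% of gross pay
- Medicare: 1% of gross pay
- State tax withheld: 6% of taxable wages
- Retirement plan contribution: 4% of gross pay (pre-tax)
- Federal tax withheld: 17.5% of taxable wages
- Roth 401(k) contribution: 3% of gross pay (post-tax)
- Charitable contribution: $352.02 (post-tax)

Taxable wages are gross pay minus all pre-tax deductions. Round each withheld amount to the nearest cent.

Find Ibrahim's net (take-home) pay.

$2,135.36

Health savings account contribution: $224.09
Retirement plan contribution: $4,600.85 × 0.04 = $184.03
Pre-tax total = $224.09 + $184.03 = $408.12
Taxable wages = $4,600.85 − $408.12 = $4,192.73
State tax withheld: $4,192.73 × 0.06 = $251.56
Municipal income tax: $4,192.73 × 0.04 = $167.71
Federal tax withheld: $4,192.73 × 0.175 = $733.73
Medicare: $4,600.85 × 0.01 = $46.01
Social Security tax: $4,600.85 × 0.06 = $276.05
Roth 401(k) contribution: $4,600.85 × 0.03 = $138.03
Union dues: $92.26
Charitable contribution: $352.02
Total deductions = $224.09 + $184.03 + $251.56 + $167.71 + $733.73 + $46.01 + $276.05 + $138.03 + $92.26 + $352.02 = $2,465.49
Net pay = $4,600.85 − $2,465.49 = $2,135.36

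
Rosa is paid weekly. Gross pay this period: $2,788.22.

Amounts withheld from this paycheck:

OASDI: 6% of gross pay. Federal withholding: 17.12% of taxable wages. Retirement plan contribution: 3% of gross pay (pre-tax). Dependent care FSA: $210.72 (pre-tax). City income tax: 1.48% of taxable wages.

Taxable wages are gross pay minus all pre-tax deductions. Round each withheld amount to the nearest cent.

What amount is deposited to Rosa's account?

Dependent care FSA: $210.72
Retirement plan contribution: $2,788.22 × 0.03 = $83.65
Pre-tax total = $210.72 + $83.65 = $294.37
Taxable wages = $2,788.22 − $294.37 = $2,493.85
Federal withholding: $2,493.85 × 0.1712 = $426.95
City income tax: $2,493.85 × 0.0148 = $36.91
OASDI: $2,788.22 × 0.06 = $167.29
Total deductions = $210.72 + $83.65 + $426.95 + $36.91 + $167.29 = $925.52
Net pay = $2,788.22 − $925.52 = $1,862.70

$1,862.70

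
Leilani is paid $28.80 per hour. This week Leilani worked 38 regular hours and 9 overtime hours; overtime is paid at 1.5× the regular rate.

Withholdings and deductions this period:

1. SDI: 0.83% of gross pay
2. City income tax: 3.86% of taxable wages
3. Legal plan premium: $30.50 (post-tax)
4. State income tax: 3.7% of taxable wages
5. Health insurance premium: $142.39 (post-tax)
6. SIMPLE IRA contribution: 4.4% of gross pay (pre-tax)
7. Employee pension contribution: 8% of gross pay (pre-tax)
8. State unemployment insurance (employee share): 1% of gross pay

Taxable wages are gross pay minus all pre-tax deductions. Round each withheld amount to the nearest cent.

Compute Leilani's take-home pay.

$1,001.03

Regular pay: 38 × $28.80 = $1,094.40
Overtime pay: 9 × $28.80 × 1.5 = $388.80
Gross pay = $1,094.40 + $388.80 = $1,483.20
Employee pension contribution: $1,483.20 × 0.08 = $118.66
SIMPLE IRA contribution: $1,483.20 × 0.044 = $65.26
Pre-tax total = $118.66 + $65.26 = $183.92
Taxable wages = $1,483.20 − $183.92 = $1,299.28
City income tax: $1,299.28 × 0.0386 = $50.15
State income tax: $1,299.28 × 0.037 = $48.07
State unemployment insurance (employee share): $1,483.20 × 0.01 = $14.83
SDI: $1,483.20 × 0.0083 = $12.31
Health insurance premium: $142.39
Legal plan premium: $30.50
Total deductions = $118.66 + $65.26 + $50.15 + $48.07 + $14.83 + $12.31 + $142.39 + $30.50 = $482.17
Net pay = $1,483.20 − $482.17 = $1,001.03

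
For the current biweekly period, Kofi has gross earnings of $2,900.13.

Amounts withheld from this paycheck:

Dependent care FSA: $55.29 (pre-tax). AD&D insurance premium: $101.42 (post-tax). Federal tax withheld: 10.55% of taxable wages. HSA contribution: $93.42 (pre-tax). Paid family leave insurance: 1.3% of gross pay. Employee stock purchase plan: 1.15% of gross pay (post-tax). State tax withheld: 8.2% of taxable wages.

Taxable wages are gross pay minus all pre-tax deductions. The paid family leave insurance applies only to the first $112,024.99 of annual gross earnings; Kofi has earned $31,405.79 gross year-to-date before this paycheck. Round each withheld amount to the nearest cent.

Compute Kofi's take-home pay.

$2,063.06

HSA contribution: $93.42
Dependent care FSA: $55.29
Pre-tax total = $93.42 + $55.29 = $148.71
Taxable wages = $2,900.13 − $148.71 = $2,751.42
State tax withheld: $2,751.42 × 0.082 = $225.62
Federal tax withheld: $2,751.42 × 0.1055 = $290.27
Paid family leave insurance: cap not yet reached, full $2,900.13 is subject → $2,900.13 × 0.013 = $37.70
AD&D insurance premium: $101.42
Employee stock purchase plan: $2,900.13 × 0.0115 = $33.35
Total deductions = $93.42 + $55.29 + $225.62 + $290.27 + $37.70 + $101.42 + $33.35 = $837.07
Net pay = $2,900.13 − $837.07 = $2,063.06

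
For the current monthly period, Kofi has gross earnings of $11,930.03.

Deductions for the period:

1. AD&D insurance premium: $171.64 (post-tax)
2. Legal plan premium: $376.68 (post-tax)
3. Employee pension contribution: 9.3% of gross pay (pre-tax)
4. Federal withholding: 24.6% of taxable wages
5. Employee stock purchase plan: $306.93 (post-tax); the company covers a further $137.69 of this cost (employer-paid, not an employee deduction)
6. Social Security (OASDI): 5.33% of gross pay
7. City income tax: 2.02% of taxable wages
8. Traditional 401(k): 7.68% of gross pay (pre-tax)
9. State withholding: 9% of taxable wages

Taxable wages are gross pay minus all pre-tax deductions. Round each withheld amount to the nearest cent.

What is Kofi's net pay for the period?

$4,885.27

Employee pension contribution: $11,930.03 × 0.093 = $1,109.49
Traditional 401(k): $11,930.03 × 0.0768 = $916.23
Pre-tax total = $1,109.49 + $916.23 = $2,025.72
Taxable wages = $11,930.03 − $2,025.72 = $9,904.31
State withholding: $9,904.31 × 0.09 = $891.39
Federal withholding: $9,904.31 × 0.246 = $2,436.46
City income tax: $9,904.31 × 0.0202 = $200.07
Social Security (OASDI): $11,930.03 × 0.0533 = $635.87
Employee stock purchase plan: $306.93
AD&D insurance premium: $171.64
Legal plan premium: $376.68
(Employer's $137.69 toward employee stock purchase plan is not withheld from the employee.)
Total deductions = $1,109.49 + $916.23 + $891.39 + $2,436.46 + $200.07 + $635.87 + $306.93 + $171.64 + $376.68 = $7,044.76
Net pay = $11,930.03 − $7,044.76 = $4,885.27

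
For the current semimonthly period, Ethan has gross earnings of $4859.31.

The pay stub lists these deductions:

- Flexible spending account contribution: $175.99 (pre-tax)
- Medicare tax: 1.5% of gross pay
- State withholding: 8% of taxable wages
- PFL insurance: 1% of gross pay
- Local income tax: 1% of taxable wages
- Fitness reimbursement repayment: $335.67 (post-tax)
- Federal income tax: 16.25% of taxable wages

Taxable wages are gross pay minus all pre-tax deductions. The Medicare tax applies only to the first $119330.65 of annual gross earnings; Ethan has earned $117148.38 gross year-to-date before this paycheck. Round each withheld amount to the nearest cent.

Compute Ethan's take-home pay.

$3083.79

Flexible spending account contribution: $175.99
Taxable wages = $4859.31 − $175.99 = $4683.32
Federal income tax: $4683.32 × 0.1625 = $761.04
State withholding: $4683.32 × 0.08 = $374.67
Local income tax: $4683.32 × 0.01 = $46.83
PFL insurance: $4859.31 × 0.01 = $48.59
Medicare tax: only $119330.65 − $117148.38 = $2182.27 of this check is subject → $2182.27 × 0.015 = $32.73
Fitness reimbursement repayment: $335.67
Total deductions = $175.99 + $761.04 + $374.67 + $46.83 + $48.59 + $32.73 + $335.67 = $1775.52
Net pay = $4859.31 − $1775.52 = $3083.79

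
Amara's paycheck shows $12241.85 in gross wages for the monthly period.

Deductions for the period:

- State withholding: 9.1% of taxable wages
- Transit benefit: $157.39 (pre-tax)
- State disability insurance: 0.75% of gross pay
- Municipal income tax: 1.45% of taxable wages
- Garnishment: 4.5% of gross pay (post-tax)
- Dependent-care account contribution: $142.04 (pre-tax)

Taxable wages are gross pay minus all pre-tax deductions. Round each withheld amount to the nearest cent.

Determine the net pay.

$10039.80

Dependent-care account contribution: $142.04
Transit benefit: $157.39
Pre-tax total = $142.04 + $157.39 = $299.43
Taxable wages = $12241.85 − $299.43 = $11942.42
State withholding: $11942.42 × 0.091 = $1086.76
Municipal income tax: $11942.42 × 0.0145 = $173.17
State disability insurance: $12241.85 × 0.0075 = $91.81
Garnishment: $12241.85 × 0.045 = $550.88
Total deductions = $142.04 + $157.39 + $1086.76 + $173.17 + $91.81 + $550.88 = $2202.05
Net pay = $12241.85 − $2202.05 = $10039.80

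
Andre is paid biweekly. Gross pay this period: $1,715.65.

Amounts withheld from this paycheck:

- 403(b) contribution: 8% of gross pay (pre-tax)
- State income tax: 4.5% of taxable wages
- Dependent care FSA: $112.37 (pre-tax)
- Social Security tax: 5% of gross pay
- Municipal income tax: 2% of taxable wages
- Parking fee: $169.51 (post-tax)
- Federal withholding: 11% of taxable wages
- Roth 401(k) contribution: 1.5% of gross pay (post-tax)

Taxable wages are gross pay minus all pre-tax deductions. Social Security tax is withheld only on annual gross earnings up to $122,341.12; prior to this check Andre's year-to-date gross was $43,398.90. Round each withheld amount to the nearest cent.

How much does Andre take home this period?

403(b) contribution: $1,715.65 × 0.08 = $137.25
Dependent care FSA: $112.37
Pre-tax total = $137.25 + $112.37 = $249.62
Taxable wages = $1,715.65 − $249.62 = $1,466.03
State income tax: $1,466.03 × 0.045 = $65.97
Federal withholding: $1,466.03 × 0.11 = $161.26
Municipal income tax: $1,466.03 × 0.02 = $29.32
Social Security tax: cap not yet reached, full $1,715.65 is subject → $1,715.65 × 0.05 = $85.78
Roth 401(k) contribution: $1,715.65 × 0.015 = $25.73
Parking fee: $169.51
Total deductions = $137.25 + $112.37 + $65.97 + $161.26 + $29.32 + $85.78 + $25.73 + $169.51 = $787.19
Net pay = $1,715.65 − $787.19 = $928.46

$928.46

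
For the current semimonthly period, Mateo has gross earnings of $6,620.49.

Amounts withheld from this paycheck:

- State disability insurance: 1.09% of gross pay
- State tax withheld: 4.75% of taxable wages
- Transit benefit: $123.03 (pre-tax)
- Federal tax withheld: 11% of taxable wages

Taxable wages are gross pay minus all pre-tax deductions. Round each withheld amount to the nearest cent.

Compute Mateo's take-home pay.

Transit benefit: $123.03
Taxable wages = $6,620.49 − $123.03 = $6,497.46
Federal tax withheld: $6,497.46 × 0.11 = $714.72
State tax withheld: $6,497.46 × 0.0475 = $308.63
State disability insurance: $6,620.49 × 0.0109 = $72.16
Total deductions = $123.03 + $714.72 + $308.63 + $72.16 = $1,218.54
Net pay = $6,620.49 − $1,218.54 = $5,401.95

$5,401.95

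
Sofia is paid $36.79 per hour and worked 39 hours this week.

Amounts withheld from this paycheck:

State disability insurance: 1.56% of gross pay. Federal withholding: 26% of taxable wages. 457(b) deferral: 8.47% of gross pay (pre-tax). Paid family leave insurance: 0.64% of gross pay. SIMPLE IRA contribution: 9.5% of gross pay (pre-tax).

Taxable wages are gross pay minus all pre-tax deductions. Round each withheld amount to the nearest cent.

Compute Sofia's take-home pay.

Gross pay: 39 × $36.79 = $1,434.81
SIMPLE IRA contribution: $1,434.81 × 0.095 = $136.31
457(b) deferral: $1,434.81 × 0.0847 = $121.53
Pre-tax total = $136.31 + $121.53 = $257.84
Taxable wages = $1,434.81 − $257.84 = $1,176.97
Federal withholding: $1,176.97 × 0.26 = $306.01
Paid family leave insurance: $1,434.81 × 0.0064 = $9.18
State disability insurance: $1,434.81 × 0.0156 = $22.38
Total deductions = $136.31 + $121.53 + $306.01 + $9.18 + $22.38 = $595.41
Net pay = $1,434.81 − $595.41 = $839.40

$839.40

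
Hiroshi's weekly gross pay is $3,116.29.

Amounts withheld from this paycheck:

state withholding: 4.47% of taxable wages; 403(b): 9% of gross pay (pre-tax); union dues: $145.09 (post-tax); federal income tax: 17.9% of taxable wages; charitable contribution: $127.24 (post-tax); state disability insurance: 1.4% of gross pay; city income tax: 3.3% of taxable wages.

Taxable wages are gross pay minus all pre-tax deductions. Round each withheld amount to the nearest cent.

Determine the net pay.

403(b): $3,116.29 × 0.09 = $280.47
Taxable wages = $3,116.29 − $280.47 = $2,835.82
Federal income tax: $2,835.82 × 0.179 = $507.61
City income tax: $2,835.82 × 0.033 = $93.58
State withholding: $2,835.82 × 0.0447 = $126.76
State disability insurance: $3,116.29 × 0.014 = $43.63
Union dues: $145.09
Charitable contribution: $127.24
Total deductions = $280.47 + $507.61 + $93.58 + $126.76 + $43.63 + $145.09 + $127.24 = $1,324.38
Net pay = $3,116.29 − $1,324.38 = $1,791.91

$1,791.91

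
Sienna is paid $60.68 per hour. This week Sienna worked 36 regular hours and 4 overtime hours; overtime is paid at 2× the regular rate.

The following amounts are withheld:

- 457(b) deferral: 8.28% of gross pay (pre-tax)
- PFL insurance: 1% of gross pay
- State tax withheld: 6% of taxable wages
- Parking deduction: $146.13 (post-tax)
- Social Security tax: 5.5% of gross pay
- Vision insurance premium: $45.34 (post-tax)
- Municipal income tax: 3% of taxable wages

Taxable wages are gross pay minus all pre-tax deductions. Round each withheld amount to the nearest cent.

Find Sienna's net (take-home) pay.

$1,863.43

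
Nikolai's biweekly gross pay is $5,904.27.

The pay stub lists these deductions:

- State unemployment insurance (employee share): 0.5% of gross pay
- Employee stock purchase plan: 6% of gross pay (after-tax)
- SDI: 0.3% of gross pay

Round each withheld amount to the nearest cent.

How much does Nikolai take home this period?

$5,502.78

SDI: $5,904.27 × 0.003 = $17.71
State unemployment insurance (employee share): $5,904.27 × 0.005 = $29.52
Employee stock purchase plan: $5,904.27 × 0.06 = $354.26
Total deductions = $17.71 + $29.52 + $354.26 = $401.49
Net pay = $5,904.27 − $401.49 = $5,502.78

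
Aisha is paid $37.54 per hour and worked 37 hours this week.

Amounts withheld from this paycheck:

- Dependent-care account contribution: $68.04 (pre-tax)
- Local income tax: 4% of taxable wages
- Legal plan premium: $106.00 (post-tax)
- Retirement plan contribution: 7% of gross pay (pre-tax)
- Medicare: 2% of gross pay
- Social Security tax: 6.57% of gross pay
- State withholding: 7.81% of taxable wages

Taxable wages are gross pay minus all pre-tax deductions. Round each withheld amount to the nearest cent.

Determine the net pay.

$854.15

Gross pay: 37 × $37.54 = $1,388.98
Retirement plan contribution: $1,388.98 × 0.07 = $97.23
Dependent-care account contribution: $68.04
Pre-tax total = $97.23 + $68.04 = $165.27
Taxable wages = $1,388.98 − $165.27 = $1,223.71
State withholding: $1,223.71 × 0.0781 = $95.57
Local income tax: $1,223.71 × 0.04 = $48.95
Medicare: $1,388.98 × 0.02 = $27.78
Social Security tax: $1,388.98 × 0.0657 = $91.26
Legal plan premium: $106.00
Total deductions = $97.23 + $68.04 + $95.57 + $48.95 + $27.78 + $91.26 + $106.00 = $534.83
Net pay = $1,388.98 − $534.83 = $854.15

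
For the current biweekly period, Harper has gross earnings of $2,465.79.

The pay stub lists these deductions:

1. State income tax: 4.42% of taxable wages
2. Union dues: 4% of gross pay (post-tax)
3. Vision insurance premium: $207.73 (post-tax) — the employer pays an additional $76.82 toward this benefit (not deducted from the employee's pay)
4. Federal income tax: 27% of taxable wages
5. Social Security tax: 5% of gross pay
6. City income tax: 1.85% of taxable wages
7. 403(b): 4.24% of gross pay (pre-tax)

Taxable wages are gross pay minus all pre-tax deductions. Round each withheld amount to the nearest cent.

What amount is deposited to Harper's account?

403(b): $2,465.79 × 0.0424 = $104.55
Taxable wages = $2,465.79 − $104.55 = $2,361.24
State income tax: $2,361.24 × 0.0442 = $104.37
City income tax: $2,361.24 × 0.0185 = $43.68
Federal income tax: $2,361.24 × 0.27 = $637.53
Social Security tax: $2,465.79 × 0.05 = $123.29
Vision insurance premium: $207.73
Union dues: $2,465.79 × 0.04 = $98.63
(Employer's $76.82 toward vision insurance premium is not withheld from the employee.)
Total deductions = $104.55 + $104.37 + $43.68 + $637.53 + $123.29 + $207.73 + $98.63 = $1,319.78
Net pay = $2,465.79 − $1,319.78 = $1,146.01

$1,146.01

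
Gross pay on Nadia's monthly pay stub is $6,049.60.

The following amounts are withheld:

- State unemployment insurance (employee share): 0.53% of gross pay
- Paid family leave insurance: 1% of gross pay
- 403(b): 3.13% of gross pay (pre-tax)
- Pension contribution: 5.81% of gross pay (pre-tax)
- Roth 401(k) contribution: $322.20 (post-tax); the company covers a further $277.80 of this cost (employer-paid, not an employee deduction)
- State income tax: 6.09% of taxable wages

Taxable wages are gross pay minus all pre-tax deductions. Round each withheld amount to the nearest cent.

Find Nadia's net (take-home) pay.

$4,758.53

Pension contribution: $6,049.60 × 0.0581 = $351.48
403(b): $6,049.60 × 0.0313 = $189.35
Pre-tax total = $351.48 + $189.35 = $540.83
Taxable wages = $6,049.60 − $540.83 = $5,508.77
State income tax: $5,508.77 × 0.0609 = $335.48
Paid family leave insurance: $6,049.60 × 0.01 = $60.50
State unemployment insurance (employee share): $6,049.60 × 0.0053 = $32.06
Roth 401(k) contribution: $322.20
(Employer's $277.80 toward Roth 401(k) contribution is not withheld from the employee.)
Total deductions = $351.48 + $189.35 + $335.48 + $60.50 + $32.06 + $322.20 = $1,291.07
Net pay = $6,049.60 − $1,291.07 = $4,758.53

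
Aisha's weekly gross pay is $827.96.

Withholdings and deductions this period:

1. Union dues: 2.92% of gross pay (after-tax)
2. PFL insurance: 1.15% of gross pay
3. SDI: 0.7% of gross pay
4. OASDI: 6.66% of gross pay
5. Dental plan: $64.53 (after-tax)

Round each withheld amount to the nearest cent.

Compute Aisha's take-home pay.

$668.79

PFL insurance: $827.96 × 0.0115 = $9.52
SDI: $827.96 × 0.007 = $5.80
OASDI: $827.96 × 0.0666 = $55.14
Union dues: $827.96 × 0.0292 = $24.18
Dental plan: $64.53
Total deductions = $9.52 + $5.80 + $55.14 + $24.18 + $64.53 = $159.17
Net pay = $827.96 − $159.17 = $668.79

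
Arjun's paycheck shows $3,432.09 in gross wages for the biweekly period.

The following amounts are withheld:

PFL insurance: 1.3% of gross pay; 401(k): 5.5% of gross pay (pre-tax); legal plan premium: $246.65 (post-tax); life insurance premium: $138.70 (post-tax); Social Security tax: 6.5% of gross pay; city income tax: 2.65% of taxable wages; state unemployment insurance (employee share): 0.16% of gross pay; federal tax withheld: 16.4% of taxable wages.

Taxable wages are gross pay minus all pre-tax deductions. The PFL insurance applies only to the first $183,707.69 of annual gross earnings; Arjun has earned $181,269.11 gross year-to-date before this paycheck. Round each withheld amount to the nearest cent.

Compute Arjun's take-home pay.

$1,979.84

401(k): $3,432.09 × 0.055 = $188.76
Taxable wages = $3,432.09 − $188.76 = $3,243.33
City income tax: $3,243.33 × 0.0265 = $85.95
Federal tax withheld: $3,243.33 × 0.164 = $531.91
Social Security tax: $3,432.09 × 0.065 = $223.09
PFL insurance: only $183,707.69 − $181,269.11 = $2,438.58 of this check is subject → $2,438.58 × 0.013 = $31.70
State unemployment insurance (employee share): $3,432.09 × 0.0016 = $5.49
Legal plan premium: $246.65
Life insurance premium: $138.70
Total deductions = $188.76 + $85.95 + $531.91 + $223.09 + $31.70 + $5.49 + $246.65 + $138.70 = $1,452.25
Net pay = $3,432.09 − $1,452.25 = $1,979.84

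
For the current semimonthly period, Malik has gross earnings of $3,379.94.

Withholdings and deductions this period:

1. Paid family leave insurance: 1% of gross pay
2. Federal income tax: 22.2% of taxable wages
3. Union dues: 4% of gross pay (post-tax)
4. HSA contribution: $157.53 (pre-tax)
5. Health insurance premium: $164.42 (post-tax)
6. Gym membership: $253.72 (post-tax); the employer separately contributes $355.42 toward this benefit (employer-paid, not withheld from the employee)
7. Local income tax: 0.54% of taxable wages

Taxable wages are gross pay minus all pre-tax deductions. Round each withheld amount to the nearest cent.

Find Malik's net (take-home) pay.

HSA contribution: $157.53
Taxable wages = $3,379.94 − $157.53 = $3,222.41
Federal income tax: $3,222.41 × 0.222 = $715.38
Local income tax: $3,222.41 × 0.0054 = $17.40
Paid family leave insurance: $3,379.94 × 0.01 = $33.80
Union dues: $3,379.94 × 0.04 = $135.20
Health insurance premium: $164.42
Gym membership: $253.72
(Employer's $355.42 toward gym membership is not withheld from the employee.)
Total deductions = $157.53 + $715.38 + $17.40 + $33.80 + $135.20 + $164.42 + $253.72 = $1,477.45
Net pay = $3,379.94 − $1,477.45 = $1,902.49

$1,902.49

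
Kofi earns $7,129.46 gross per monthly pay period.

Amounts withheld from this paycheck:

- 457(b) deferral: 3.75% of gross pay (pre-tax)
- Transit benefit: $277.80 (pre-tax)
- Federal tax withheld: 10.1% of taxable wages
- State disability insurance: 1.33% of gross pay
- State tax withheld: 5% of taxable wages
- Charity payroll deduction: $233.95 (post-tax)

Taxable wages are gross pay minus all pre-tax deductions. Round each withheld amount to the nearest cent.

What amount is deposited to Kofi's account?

$5,261.30

Transit benefit: $277.80
457(b) deferral: $7,129.46 × 0.0375 = $267.35
Pre-tax total = $277.80 + $267.35 = $545.15
Taxable wages = $7,129.46 − $545.15 = $6,584.31
State tax withheld: $6,584.31 × 0.05 = $329.22
Federal tax withheld: $6,584.31 × 0.101 = $665.02
State disability insurance: $7,129.46 × 0.0133 = $94.82
Charity payroll deduction: $233.95
Total deductions = $277.80 + $267.35 + $329.22 + $665.02 + $94.82 + $233.95 = $1,868.16
Net pay = $7,129.46 − $1,868.16 = $5,261.30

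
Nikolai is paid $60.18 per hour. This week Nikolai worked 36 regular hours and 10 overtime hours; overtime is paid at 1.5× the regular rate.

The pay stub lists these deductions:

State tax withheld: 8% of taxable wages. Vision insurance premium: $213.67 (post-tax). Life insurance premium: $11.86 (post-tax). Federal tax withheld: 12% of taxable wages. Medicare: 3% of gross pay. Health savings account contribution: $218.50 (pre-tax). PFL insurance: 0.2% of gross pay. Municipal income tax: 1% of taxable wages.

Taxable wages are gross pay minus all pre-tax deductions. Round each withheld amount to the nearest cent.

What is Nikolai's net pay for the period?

$1,928.29

Regular pay: 36 × $60.18 = $2,166.48
Overtime pay: 10 × $60.18 × 1.5 = $902.70
Gross pay = $2,166.48 + $902.70 = $3,069.18
Health savings account contribution: $218.50
Taxable wages = $3,069.18 − $218.50 = $2,850.68
Federal tax withheld: $2,850.68 × 0.12 = $342.08
State tax withheld: $2,850.68 × 0.08 = $228.05
Municipal income tax: $2,850.68 × 0.01 = $28.51
Medicare: $3,069.18 × 0.03 = $92.08
PFL insurance: $3,069.18 × 0.002 = $6.14
Vision insurance premium: $213.67
Life insurance premium: $11.86
Total deductions = $218.50 + $342.08 + $228.05 + $28.51 + $92.08 + $6.14 + $213.67 + $11.86 = $1,140.89
Net pay = $3,069.18 − $1,140.89 = $1,928.29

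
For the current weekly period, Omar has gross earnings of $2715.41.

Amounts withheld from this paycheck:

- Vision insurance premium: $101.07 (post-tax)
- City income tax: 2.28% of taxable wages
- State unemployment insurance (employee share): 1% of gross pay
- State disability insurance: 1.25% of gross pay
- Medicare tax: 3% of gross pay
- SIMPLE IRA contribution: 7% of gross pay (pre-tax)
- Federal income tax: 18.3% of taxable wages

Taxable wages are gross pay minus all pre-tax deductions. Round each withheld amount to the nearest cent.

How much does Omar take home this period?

$1761.99

SIMPLE IRA contribution: $2715.41 × 0.07 = $190.08
Taxable wages = $2715.41 − $190.08 = $2525.33
Federal income tax: $2525.33 × 0.183 = $462.14
City income tax: $2525.33 × 0.0228 = $57.58
Medicare tax: $2715.41 × 0.03 = $81.46
State unemployment insurance (employee share): $2715.41 × 0.01 = $27.15
State disability insurance: $2715.41 × 0.0125 = $33.94
Vision insurance premium: $101.07
Total deductions = $190.08 + $462.14 + $57.58 + $81.46 + $27.15 + $33.94 + $101.07 = $953.42
Net pay = $2715.41 − $953.42 = $1761.99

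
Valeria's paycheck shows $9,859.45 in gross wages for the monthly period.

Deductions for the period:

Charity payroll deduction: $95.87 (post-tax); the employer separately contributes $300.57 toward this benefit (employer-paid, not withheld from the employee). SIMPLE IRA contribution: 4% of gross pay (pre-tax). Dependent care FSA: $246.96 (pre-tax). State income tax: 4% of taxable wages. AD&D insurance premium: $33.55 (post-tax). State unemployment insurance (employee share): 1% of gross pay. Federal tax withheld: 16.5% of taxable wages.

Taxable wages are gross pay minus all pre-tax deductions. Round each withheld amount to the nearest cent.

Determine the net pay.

SIMPLE IRA contribution: $9,859.45 × 0.04 = $394.38
Dependent care FSA: $246.96
Pre-tax total = $394.38 + $246.96 = $641.34
Taxable wages = $9,859.45 − $641.34 = $9,218.11
State income tax: $9,218.11 × 0.04 = $368.72
Federal tax withheld: $9,218.11 × 0.165 = $1,520.99
State unemployment insurance (employee share): $9,859.45 × 0.01 = $98.59
Charity payroll deduction: $95.87
AD&D insurance premium: $33.55
(Employer's $300.57 toward charity payroll deduction is not withheld from the employee.)
Total deductions = $394.38 + $246.96 + $368.72 + $1,520.99 + $98.59 + $95.87 + $33.55 = $2,759.06
Net pay = $9,859.45 − $2,759.06 = $7,100.39

$7,100.39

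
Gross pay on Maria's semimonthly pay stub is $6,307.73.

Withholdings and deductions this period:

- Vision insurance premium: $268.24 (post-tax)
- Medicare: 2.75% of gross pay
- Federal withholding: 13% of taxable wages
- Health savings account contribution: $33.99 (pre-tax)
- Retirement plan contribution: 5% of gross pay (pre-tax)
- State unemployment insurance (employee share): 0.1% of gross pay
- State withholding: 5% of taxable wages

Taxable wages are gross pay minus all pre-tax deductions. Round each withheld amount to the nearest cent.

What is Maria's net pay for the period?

Health savings account contribution: $33.99
Retirement plan contribution: $6,307.73 × 0.05 = $315.39
Pre-tax total = $33.99 + $315.39 = $349.38
Taxable wages = $6,307.73 − $349.38 = $5,958.35
State withholding: $5,958.35 × 0.05 = $297.92
Federal withholding: $5,958.35 × 0.13 = $774.59
State unemployment insurance (employee share): $6,307.73 × 0.001 = $6.31
Medicare: $6,307.73 × 0.0275 = $173.46
Vision insurance premium: $268.24
Total deductions = $33.99 + $315.39 + $297.92 + $774.59 + $6.31 + $173.46 + $268.24 = $1,869.90
Net pay = $6,307.73 − $1,869.90 = $4,437.83

$4,437.83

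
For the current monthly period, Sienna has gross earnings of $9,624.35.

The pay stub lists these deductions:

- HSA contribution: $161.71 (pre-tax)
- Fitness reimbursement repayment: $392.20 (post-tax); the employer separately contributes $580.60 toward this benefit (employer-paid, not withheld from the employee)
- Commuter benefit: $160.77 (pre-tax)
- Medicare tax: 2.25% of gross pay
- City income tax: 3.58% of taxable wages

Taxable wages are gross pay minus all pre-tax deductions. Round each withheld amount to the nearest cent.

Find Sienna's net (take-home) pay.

Commuter benefit: $160.77
HSA contribution: $161.71
Pre-tax total = $160.77 + $161.71 = $322.48
Taxable wages = $9,624.35 − $322.48 = $9,301.87
City income tax: $9,301.87 × 0.0358 = $333.01
Medicare tax: $9,624.35 × 0.0225 = $216.55
Fitness reimbursement repayment: $392.20
(Employer's $580.60 toward fitness reimbursement repayment is not withheld from the employee.)
Total deductions = $160.77 + $161.71 + $333.01 + $216.55 + $392.20 = $1,264.24
Net pay = $9,624.35 − $1,264.24 = $8,360.11

$8,360.11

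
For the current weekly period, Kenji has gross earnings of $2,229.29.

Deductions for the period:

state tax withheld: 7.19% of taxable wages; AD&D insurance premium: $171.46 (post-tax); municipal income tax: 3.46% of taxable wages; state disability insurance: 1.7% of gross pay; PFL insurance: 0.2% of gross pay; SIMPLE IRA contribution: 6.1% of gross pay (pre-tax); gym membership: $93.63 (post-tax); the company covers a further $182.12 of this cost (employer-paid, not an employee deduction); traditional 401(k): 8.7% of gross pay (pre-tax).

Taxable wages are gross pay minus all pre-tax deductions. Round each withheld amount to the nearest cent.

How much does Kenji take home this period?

SIMPLE IRA contribution: $2,229.29 × 0.061 = $135.99
Traditional 401(k): $2,229.29 × 0.087 = $193.95
Pre-tax total = $135.99 + $193.95 = $329.94
Taxable wages = $2,229.29 − $329.94 = $1,899.35
State tax withheld: $1,899.35 × 0.0719 = $136.56
Municipal income tax: $1,899.35 × 0.0346 = $65.72
PFL insurance: $2,229.29 × 0.002 = $4.46
State disability insurance: $2,229.29 × 0.017 = $37.90
AD&D insurance premium: $171.46
Gym membership: $93.63
(Employer's $182.12 toward gym membership is not withheld from the employee.)
Total deductions = $135.99 + $193.95 + $136.56 + $65.72 + $4.46 + $37.90 + $171.46 + $93.63 = $839.67
Net pay = $2,229.29 − $839.67 = $1,389.62

$1,389.62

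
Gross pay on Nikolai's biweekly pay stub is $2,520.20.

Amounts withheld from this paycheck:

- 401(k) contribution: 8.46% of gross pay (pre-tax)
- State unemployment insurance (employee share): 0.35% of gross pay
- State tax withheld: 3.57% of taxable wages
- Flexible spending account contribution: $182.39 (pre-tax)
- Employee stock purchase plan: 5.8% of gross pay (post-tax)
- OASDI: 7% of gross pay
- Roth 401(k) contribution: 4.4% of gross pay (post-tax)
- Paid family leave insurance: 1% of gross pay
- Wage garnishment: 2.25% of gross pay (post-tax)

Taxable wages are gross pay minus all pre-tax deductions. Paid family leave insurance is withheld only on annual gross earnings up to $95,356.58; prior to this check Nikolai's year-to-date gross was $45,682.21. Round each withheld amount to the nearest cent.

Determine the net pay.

$1,524.56

Flexible spending account contribution: $182.39
401(k) contribution: $2,520.20 × 0.0846 = $213.21
Pre-tax total = $182.39 + $213.21 = $395.60
Taxable wages = $2,520.20 − $395.60 = $2,124.60
State tax withheld: $2,124.60 × 0.0357 = $75.85
Paid family leave insurance: cap not yet reached, full $2,520.20 is subject → $2,520.20 × 0.01 = $25.20
OASDI: $2,520.20 × 0.07 = $176.41
State unemployment insurance (employee share): $2,520.20 × 0.0035 = $8.82
Roth 401(k) contribution: $2,520.20 × 0.044 = $110.89
Employee stock purchase plan: $2,520.20 × 0.058 = $146.17
Wage garnishment: $2,520.20 × 0.0225 = $56.70
Total deductions = $182.39 + $213.21 + $75.85 + $25.20 + $176.41 + $8.82 + $110.89 + $146.17 + $56.70 = $995.64
Net pay = $2,520.20 − $995.64 = $1,524.56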